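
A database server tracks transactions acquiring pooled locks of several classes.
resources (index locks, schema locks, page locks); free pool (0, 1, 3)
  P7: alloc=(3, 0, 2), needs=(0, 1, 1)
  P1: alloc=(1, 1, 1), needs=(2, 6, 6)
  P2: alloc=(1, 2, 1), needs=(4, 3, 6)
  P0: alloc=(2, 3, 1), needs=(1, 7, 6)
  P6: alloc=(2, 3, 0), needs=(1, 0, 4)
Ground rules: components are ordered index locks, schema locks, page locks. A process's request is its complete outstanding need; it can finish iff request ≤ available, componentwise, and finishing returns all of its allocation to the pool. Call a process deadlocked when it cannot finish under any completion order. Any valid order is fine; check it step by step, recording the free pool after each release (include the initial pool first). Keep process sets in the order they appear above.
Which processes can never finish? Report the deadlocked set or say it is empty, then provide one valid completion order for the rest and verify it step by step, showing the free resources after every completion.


The deadlocked set is P1, P2 and P0.
Key observation: after P7, P6 complete, (5, 4, 5) is the best the pool ever gets, yet each leftover process wants more page locks.
One completion order for the rest: P7, P6. Step-by-step check:
  pool = (0, 1, 3)
  run P7 (needs (0, 1, 1), free (0, 1, 3)); after release of (3, 0, 2) the pool is (3, 1, 5)
  run P6 (needs (1, 0, 4), free (3, 1, 5)); after release of (2, 3, 0) the pool is (5, 4, 5)
None of the blocked processes ever fits:
  blocked: P1 wants (2, 6, 6), pool (5, 4, 5) — not enough schema locks and page locks
  blocked: P2 wants (4, 3, 6), pool (5, 4, 5) — not enough page locks
  blocked: P0 wants (1, 7, 6), pool (5, 4, 5) — not enough schema locks and page locks


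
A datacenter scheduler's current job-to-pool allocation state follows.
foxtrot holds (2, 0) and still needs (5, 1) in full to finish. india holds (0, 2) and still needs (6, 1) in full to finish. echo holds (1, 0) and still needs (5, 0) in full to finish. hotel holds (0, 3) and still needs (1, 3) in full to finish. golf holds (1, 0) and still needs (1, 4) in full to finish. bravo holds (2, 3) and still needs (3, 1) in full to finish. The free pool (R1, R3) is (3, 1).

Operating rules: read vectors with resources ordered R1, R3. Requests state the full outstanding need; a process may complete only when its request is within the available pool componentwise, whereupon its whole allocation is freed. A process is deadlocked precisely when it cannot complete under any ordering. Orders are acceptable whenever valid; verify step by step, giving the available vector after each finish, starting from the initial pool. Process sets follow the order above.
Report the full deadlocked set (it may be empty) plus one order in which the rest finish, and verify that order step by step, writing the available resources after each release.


No process is deadlocked.
Key observation: beginning at bravo, releases accumulate fast enough that every process eventually fits.
The rest can finish in the order bravo, foxtrot, hotel, india, golf, echo. Walking it through:
  pool = (3, 1)
  bravo: need (3, 1) fits (3, 1); releases (2, 3), pool now (5, 4)
  foxtrot: need (5, 1) fits (5, 4); releases (2, 0), pool now (7, 4)
  hotel: need (1, 3) fits (7, 4); releases (0, 3), pool now (7, 7)
  india: need (6, 1) fits (7, 7); releases (0, 2), pool now (7, 9)
  golf: need (1, 4) fits (7, 9); releases (1, 0), pool now (8, 9)
  echo: need (5, 0) fits (8, 9); releases (1, 0), pool now (9, 9)


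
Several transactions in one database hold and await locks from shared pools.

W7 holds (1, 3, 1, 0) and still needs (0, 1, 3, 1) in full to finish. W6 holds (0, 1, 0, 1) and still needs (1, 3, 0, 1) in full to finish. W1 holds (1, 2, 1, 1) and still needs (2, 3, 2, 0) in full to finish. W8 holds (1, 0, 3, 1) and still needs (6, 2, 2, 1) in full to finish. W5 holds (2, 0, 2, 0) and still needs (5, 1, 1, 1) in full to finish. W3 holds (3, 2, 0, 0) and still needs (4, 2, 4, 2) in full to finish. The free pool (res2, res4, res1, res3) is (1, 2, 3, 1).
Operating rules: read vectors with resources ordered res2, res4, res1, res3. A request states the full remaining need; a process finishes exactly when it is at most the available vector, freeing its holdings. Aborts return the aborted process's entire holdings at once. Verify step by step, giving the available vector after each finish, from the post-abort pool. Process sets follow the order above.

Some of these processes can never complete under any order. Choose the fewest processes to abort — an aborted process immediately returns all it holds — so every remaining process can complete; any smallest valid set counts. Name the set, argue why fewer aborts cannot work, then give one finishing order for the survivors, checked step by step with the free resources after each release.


Abort W8.
Key observation: no ordering could ever have run W3 before the abort of W8; with (1, 0, 3, 1) back in the pool it fits at step 3.
Why nothing smaller works: aborting no one leaves the state deadlocked as given.
The survivors complete as W7, W1, W3, W5, W6. Check, step by step (starting from the post-abort pool):
  pool = (2, 2, 6, 2)
  W7 needs (0, 1, 3, 1) <= (2, 2, 6, 2) -> finishes; pool += (1, 3, 1, 0) = (3, 5, 7, 2)
  W1 needs (2, 3, 2, 0) <= (3, 5, 7, 2) -> finishes; pool += (1, 2, 1, 1) = (4, 7, 8, 3)
  W3 needs (4, 2, 4, 2) <= (4, 7, 8, 3) -> finishes; pool += (3, 2, 0, 0) = (7, 9, 8, 3)
  W5 needs (5, 1, 1, 1) <= (7, 9, 8, 3) -> finishes; pool += (2, 0, 2, 0) = (9, 9, 10, 3)
  W6 needs (1, 3, 0, 1) <= (9, 9, 10, 3) -> finishes; pool += (0, 1, 0, 1) = (9, 10, 10, 4)


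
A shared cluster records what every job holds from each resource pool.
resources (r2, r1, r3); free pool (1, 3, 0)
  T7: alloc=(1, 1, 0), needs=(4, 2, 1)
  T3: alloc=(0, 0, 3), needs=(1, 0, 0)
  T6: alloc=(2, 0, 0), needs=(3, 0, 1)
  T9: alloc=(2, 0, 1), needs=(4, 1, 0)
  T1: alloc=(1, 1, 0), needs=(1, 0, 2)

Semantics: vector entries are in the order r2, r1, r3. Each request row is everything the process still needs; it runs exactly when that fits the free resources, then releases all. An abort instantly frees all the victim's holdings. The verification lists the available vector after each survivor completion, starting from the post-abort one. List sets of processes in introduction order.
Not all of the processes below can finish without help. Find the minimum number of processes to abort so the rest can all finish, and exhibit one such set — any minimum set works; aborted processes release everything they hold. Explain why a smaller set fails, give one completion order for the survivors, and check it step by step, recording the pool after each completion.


Minimum abort set: T7.
Key observation: T6 had no path to completion before; after the abort of T7 ((1, 1, 0) returned), step 3 is where it fits.
Why nothing smaller works: aborting no one leaves the state deadlocked as given.
One survivor order: T3, T1, T6, T9. Step-by-step check (post-abort pool first):
  pool = (2, 4, 0)
  T3: need (1, 0, 0) fits (2, 4, 0); releases (0, 0, 3), pool now (2, 4, 3)
  T1: need (1, 0, 2) fits (2, 4, 3); releases (1, 1, 0), pool now (3, 5, 3)
  T6: need (3, 0, 1) fits (3, 5, 3); releases (2, 0, 0), pool now (5, 5, 3)
  T9: need (4, 1, 0) fits (5, 5, 3); releases (2, 0, 1), pool now (7, 5, 4)


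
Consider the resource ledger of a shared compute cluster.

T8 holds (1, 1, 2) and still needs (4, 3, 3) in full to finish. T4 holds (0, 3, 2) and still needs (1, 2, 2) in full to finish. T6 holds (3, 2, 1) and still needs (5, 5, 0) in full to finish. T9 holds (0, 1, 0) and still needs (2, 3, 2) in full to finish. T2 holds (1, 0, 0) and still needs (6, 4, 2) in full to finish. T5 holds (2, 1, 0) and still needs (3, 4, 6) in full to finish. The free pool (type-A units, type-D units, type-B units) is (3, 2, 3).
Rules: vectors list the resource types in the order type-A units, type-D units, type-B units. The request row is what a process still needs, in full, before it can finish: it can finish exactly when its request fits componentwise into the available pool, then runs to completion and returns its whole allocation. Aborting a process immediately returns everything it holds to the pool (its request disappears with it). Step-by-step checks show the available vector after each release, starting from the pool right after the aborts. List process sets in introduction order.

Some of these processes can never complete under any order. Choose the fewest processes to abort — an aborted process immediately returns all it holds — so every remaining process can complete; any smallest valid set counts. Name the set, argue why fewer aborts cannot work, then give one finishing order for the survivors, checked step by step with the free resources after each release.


Abort T5.
Key observation: before aborting T5, T8 was permanently blocked — no order could ever run it; afterwards it completes at step 2.
Minimality: the empty abort set fails — the state is deadlocked as it stands.
The survivors complete as T4, T8, T6, T9, T2. Walking it through (starting from the post-abort pool):
  pool = (5, 3, 3)
  run T4 (needs (1, 2, 2), free (5, 3, 3)); after release of (0, 3, 2) the pool is (5, 6, 5)
  run T8 (needs (4, 3, 3), free (5, 6, 5)); after release of (1, 1, 2) the pool is (6, 7, 7)
  run T6 (needs (5, 5, 0), free (6, 7, 7)); after release of (3, 2, 1) the pool is (9, 9, 8)
  run T9 (needs (2, 3, 2), free (9, 9, 8)); after release of (0, 1, 0) the pool is (9, 10, 8)
  run T2 (needs (6, 4, 2), free (9, 10, 8)); after release of (1, 0, 0) the pool is (10, 10, 8)


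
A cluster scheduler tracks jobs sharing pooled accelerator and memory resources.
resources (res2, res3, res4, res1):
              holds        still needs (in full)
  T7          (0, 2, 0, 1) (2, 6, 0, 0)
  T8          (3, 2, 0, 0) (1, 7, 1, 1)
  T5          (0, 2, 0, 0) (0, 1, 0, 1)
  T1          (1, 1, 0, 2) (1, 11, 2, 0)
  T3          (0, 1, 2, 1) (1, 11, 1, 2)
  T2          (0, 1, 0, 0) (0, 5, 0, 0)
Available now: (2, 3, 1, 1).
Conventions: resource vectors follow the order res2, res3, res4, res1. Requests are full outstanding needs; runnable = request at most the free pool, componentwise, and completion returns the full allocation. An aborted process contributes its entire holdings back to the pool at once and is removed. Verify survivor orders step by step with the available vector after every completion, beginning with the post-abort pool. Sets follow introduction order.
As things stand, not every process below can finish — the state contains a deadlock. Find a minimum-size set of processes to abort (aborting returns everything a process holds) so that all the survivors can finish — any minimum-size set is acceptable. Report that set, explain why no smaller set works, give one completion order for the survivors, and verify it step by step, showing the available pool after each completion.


Abort T3.
Key observation: aborting T3 returns (0, 1, 2, 1), and T1 — hopeless before — runs at step 5 with the returned capacity in the pool.
Why nothing smaller works: aborting no one leaves the state deadlocked as given.
Survivors finish in the order: T5, T2, T8, T7, T1. Step-by-step check (pool after the aborts first):
  pool = (2, 4, 3, 2)
  T5: need (0, 1, 0, 1) fits (2, 4, 3, 2); releases (0, 2, 0, 0), pool now (2, 6, 3, 2)
  T2: need (0, 5, 0, 0) fits (2, 6, 3, 2); releases (0, 1, 0, 0), pool now (2, 7, 3, 2)
  T8: need (1, 7, 1, 1) fits (2, 7, 3, 2); releases (3, 2, 0, 0), pool now (5, 9, 3, 2)
  T7: need (2, 6, 0, 0) fits (5, 9, 3, 2); releases (0, 2, 0, 1), pool now (5, 11, 3, 3)
  T1: need (1, 11, 2, 0) fits (5, 11, 3, 3); releases (1, 1, 0, 2), pool now (6, 12, 3, 5)


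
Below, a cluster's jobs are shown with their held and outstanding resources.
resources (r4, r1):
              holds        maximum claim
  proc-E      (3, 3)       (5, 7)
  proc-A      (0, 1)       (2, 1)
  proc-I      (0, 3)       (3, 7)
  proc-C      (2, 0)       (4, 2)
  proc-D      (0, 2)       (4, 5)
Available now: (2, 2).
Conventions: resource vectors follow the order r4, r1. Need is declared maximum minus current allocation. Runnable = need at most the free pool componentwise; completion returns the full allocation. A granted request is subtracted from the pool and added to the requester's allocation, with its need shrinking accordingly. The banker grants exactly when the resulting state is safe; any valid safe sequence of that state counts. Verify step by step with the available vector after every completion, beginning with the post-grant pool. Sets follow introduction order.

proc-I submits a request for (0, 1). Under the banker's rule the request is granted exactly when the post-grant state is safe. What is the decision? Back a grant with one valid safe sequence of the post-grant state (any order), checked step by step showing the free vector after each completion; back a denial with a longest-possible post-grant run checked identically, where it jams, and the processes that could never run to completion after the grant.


DENY: after the grant no complete ordering would exist.
Key observation: the wall is r1: completing proc-A, proc-C brings the pool only to (4, 2), and all the rest need more.
On the post-grant state, proc-A, proc-C is a maximal run — nothing extends it. Check, step by step:
  pool = (2, 1)
  run proc-A (needs (2, 0), free (2, 1)); after release of (0, 1) the pool is (2, 2)
  run proc-C (needs (2, 2), free (2, 2)); after release of (2, 0) the pool is (4, 2)
  proc-E cannot run: need (2, 4) vs free (4, 2) (insufficient r1)
  proc-I cannot run: need (3, 3) vs free (4, 2) (insufficient r1)
  proc-D cannot run: need (4, 3) vs free (4, 2) (insufficient r1)
Had the request been granted, proc-E, proc-I and proc-D could never finish.


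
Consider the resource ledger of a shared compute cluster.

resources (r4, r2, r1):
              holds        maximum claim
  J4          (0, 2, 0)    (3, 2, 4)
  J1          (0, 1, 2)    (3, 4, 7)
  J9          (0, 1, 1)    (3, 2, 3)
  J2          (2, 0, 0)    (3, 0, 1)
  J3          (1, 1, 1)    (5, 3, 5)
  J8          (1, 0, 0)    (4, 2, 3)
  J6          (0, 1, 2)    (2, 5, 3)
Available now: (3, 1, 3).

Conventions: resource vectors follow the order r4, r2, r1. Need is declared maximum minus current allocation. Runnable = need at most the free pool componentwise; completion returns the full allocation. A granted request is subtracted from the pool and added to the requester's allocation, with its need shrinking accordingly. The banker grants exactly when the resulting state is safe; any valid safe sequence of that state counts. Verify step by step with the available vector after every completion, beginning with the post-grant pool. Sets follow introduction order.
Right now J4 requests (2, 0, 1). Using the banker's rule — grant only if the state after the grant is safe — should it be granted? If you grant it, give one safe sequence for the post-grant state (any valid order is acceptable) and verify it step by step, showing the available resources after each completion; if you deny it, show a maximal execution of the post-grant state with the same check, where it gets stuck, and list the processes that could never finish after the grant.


GRANT: granting preserves safety; a valid post-grant sequence is J2, J9, J4, J3, J8, J6, J1.
Key observation: with (1, 1, 2) left after the transfer, J2 can run at once — the state stays safe.
Verifying the post-grant state step by step:
  pool = (1, 1, 2)
  J2: need (1, 0, 1) fits (1, 1, 2); releases (2, 0, 0), pool now (3, 1, 2)
  J9: need (3, 1, 2) fits (3, 1, 2); releases (0, 1, 1), pool now (3, 2, 3)
  J4: need (1, 0, 3) fits (3, 2, 3); releases (2, 2, 1), pool now (5, 4, 4)
  J3: need (4, 2, 4) fits (5, 4, 4); releases (1, 1, 1), pool now (6, 5, 5)
  J8: need (3, 2, 3) fits (6, 5, 5); releases (1, 0, 0), pool now (7, 5, 5)
  J6: need (2, 4, 1) fits (7, 5, 5); releases (0, 1, 2), pool now (7, 6, 7)
  J1: need (3, 3, 5) fits (7, 6, 7); releases (0, 1, 2), pool now (7, 7, 9)


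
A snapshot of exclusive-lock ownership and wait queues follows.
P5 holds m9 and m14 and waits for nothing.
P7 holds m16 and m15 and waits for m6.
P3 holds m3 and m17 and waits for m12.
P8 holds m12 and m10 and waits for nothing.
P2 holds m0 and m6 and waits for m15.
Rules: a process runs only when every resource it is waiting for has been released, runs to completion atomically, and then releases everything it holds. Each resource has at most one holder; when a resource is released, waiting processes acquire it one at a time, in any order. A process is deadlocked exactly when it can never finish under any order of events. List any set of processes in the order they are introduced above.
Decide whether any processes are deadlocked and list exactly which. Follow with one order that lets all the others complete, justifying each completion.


Deadlocked set: P7 and P2.
Key observation: the waits loop around P7 -> P2 -> P7 with no way out; no other process is dragged down with it.
One completion order for the rest: P8, P5, P3.
Walking it through:
  P8: no waits; runs immediately, freeing m12 and m10
  P5: no waits; runs immediately, freeing m9 and m14
  run P3 (all its waits — m12 — are resolved); releases m3 and m17


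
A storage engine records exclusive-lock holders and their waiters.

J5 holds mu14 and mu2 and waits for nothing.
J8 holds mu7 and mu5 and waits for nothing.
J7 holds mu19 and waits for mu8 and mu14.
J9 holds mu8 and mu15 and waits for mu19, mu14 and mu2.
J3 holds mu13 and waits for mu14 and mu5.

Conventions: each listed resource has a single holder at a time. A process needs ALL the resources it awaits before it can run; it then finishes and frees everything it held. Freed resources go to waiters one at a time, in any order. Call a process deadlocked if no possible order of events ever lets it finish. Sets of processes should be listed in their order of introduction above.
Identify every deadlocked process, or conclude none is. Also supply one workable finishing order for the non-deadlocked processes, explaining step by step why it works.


Deadlocked set: J7 and J9.
Key observation: J7 -> J9 -> J7 is a circular wait — nothing in it can go first; no other process is dragged down with it.
A valid finishing order for the others: J5, J8, J3.
Walking it through:
  J5: no waits; runs immediately, freeing mu14 and mu2
  J8: no waits; runs immediately, freeing mu7 and mu5
  run J3 (all its waits — mu14 and mu5 — are resolved); releases mu13


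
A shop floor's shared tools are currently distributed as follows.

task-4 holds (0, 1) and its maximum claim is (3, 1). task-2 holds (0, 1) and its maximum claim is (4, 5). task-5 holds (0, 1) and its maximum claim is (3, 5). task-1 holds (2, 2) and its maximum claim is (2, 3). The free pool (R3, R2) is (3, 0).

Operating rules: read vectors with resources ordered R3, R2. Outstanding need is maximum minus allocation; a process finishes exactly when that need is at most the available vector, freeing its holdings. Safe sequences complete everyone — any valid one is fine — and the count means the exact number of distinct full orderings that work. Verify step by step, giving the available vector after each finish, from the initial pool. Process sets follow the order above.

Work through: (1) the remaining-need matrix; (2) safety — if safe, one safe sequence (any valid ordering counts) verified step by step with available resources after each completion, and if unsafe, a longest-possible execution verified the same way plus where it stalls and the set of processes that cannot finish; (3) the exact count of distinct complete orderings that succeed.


(1) Remaining need (order R3, R2):
  task-4: (3, 0)
  task-2: (4, 4)
  task-5: (3, 4)
  task-1: (0, 1)
(2) The state is UNSAFE.
Key observation: once task-4, task-1 finish, the pool peaks at (5, 3) — and every remaining process still needs more R2 than that.
A maximal execution: task-4, task-1 — then nothing else fits. Verifying each step:
  pool = (3, 0)
  task-4: need (3, 0) fits (3, 0); releases (0, 1), pool now (3, 1)
  task-1: need (0, 1) fits (3, 1); releases (2, 2), pool now (5, 3)
  blocked: task-2 wants (4, 4), pool (5, 3) — not enough R2
  blocked: task-5 wants (3, 4), pool (5, 3) — not enough R2
Never able to finish: task-2 and task-5.
(3) The exact count: 0 of the possible complete orderings are safe sequences.


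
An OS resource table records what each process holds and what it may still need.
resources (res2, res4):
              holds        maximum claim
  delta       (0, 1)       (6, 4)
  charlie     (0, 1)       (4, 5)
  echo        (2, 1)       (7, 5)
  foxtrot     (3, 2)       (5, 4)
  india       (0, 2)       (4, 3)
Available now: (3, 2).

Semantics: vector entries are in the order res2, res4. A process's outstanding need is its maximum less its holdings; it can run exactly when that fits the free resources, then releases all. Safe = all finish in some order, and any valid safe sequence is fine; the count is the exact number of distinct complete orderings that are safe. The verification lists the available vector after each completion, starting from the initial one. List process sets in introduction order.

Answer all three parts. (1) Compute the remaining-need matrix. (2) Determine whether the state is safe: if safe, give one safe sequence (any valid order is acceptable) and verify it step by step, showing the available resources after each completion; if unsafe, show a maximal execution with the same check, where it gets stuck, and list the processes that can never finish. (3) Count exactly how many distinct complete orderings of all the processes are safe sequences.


(1) Outstanding need per process (order res2, res4):
  delta: (6, 3)
  charlie: (4, 4)
  echo: (5, 4)
  foxtrot: (2, 2)
  india: (4, 1)
(2) SAFE — a valid safe sequence is foxtrot, charlie, delta, india, echo.
Key observation: reading the order forward, foxtrot is the first process whose need (2, 2) meets the free pool (3, 2) exactly on a resource it requests.
Verifying each step:
  pool = (3, 2)
  run foxtrot (needs (2, 2), free (3, 2)); after release of (3, 2) the pool is (6, 4)
  run charlie (needs (4, 4), free (6, 4)); after release of (0, 1) the pool is (6, 5)
  run delta (needs (6, 3), free (6, 5)); after release of (0, 1) the pool is (6, 6)
  run india (needs (4, 1), free (6, 6)); after release of (0, 2) the pool is (6, 8)
  run echo (needs (5, 4), free (6, 8)); after release of (2, 1) the pool is (8, 9)
(3) The exact count: 24 of the possible complete orderings are safe sequences.


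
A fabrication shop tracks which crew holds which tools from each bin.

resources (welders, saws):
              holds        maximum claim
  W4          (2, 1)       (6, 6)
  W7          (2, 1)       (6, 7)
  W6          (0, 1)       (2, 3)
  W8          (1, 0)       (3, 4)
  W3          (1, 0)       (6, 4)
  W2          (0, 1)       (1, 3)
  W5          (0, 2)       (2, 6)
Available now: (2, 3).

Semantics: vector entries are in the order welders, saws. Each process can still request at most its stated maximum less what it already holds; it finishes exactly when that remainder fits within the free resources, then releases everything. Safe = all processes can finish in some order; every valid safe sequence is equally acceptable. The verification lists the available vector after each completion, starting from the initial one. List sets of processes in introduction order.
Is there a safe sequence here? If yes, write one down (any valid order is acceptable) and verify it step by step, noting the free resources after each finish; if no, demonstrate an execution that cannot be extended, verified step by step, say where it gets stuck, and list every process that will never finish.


The state is UNSAFE.
Key observation: even finishing W6, W5, W8, W2 leaves just (3, 7) free — too little welders for any of the remaining processes.
A maximal execution: W6, W5, W8, W2 — then nothing else fits. Verifying each step:
  pool = (2, 3)
  W6 needs (2, 2) <= (2, 3) -> finishes; pool += (0, 1) = (2, 4)
  W5 needs (2, 4) <= (2, 4) -> finishes; pool += (0, 2) = (2, 6)
  W8 needs (2, 4) <= (2, 6) -> finishes; pool += (1, 0) = (3, 6)
  W2 needs (1, 2) <= (3, 6) -> finishes; pool += (0, 1) = (3, 7)
  W4 cannot run: need (4, 5) vs free (3, 7) (insufficient welders)
  W7 cannot run: need (4, 6) vs free (3, 7) (insufficient welders)
  W3 cannot run: need (5, 4) vs free (3, 7) (insufficient welders)
Permanently blocked: W4, W7 and W3.


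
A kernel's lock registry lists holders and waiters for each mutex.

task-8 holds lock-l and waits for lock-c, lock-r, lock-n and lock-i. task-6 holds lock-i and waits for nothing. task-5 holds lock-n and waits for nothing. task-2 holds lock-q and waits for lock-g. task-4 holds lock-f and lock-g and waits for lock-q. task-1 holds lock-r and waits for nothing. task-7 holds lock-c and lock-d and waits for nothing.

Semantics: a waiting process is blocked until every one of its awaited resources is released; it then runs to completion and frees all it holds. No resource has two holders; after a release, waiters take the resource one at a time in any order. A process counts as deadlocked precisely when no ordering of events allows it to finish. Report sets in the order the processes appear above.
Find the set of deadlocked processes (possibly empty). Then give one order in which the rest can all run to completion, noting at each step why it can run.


Deadlocked: task-2 and task-4.
Key observation: the waits loop around task-2 -> task-4 -> task-2 with no way out; no other process is dragged down with it.
One completion order for the rest: task-6, task-7, task-1, task-5, task-8.
Check, step by step:
  run task-6 (it waits on nothing); releases lock-i
  run task-7 (it waits on nothing); releases lock-c and lock-d
  run task-1 (it waits on nothing); releases lock-r
  run task-5 (it waits on nothing); releases lock-n
  task-8 waits on lock-c, lock-r, lock-n and lock-i — all released -> runs and releases lock-l


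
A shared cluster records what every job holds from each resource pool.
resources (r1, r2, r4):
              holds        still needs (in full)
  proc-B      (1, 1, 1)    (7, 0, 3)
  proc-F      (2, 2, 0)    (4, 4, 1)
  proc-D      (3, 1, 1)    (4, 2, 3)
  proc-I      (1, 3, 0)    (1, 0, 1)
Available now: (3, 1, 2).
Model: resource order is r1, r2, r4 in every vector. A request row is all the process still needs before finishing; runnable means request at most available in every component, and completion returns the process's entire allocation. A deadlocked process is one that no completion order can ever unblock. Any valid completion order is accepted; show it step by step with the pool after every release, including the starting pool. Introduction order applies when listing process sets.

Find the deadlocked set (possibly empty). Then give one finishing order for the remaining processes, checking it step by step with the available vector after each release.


Deadlocked: proc-B and proc-D.
Key observation: even finishing proc-I, proc-F leaves just (6, 6, 2) free — too little r4 for any of the remaining processes.
One completion order for the rest: proc-I, proc-F. Verifying each step:
  pool = (3, 1, 2)
  run proc-I (needs (1, 0, 1), free (3, 1, 2)); after release of (1, 3, 0) the pool is (4, 4, 2)
  run proc-F (needs (4, 4, 1), free (4, 4, 2)); after release of (2, 2, 0) the pool is (6, 6, 2)
The blocked processes can never fit:
  proc-B cannot run: need (7, 0, 3) vs free (6, 6, 2) (insufficient r1 and r4)
  proc-D cannot run: need (4, 2, 3) vs free (6, 6, 2) (insufficient r4)


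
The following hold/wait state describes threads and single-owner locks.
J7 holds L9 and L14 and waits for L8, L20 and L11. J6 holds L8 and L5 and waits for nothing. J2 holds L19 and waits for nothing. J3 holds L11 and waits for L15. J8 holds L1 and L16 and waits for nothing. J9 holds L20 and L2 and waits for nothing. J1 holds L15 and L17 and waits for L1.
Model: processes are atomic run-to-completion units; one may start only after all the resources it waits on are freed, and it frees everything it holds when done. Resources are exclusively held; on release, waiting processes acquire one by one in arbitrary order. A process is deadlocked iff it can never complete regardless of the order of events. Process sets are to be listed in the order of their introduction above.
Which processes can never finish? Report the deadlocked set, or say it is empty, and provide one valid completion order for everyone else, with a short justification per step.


The deadlocked set is empty.
Key observation: the wait relation is loop-free; peeling off processes with no waits unwinds the whole state.
The rest can finish in the order J8, J1, J6, J9, J3, J7, J2.
Step-by-step check:
  J8 waits on nothing -> runs at once and releases L1 and L16
  J1 waits on L1 — all released -> runs and releases L15 and L17
  J6 waits on nothing -> runs at once and releases L8 and L5
  J9 waits on nothing -> runs at once and releases L20 and L2
  J3 waits on L15 — all released -> runs and releases L11
  J7 waits on L8, L20 and L11 — all released -> runs and releases L9 and L14
  J2 waits on nothing -> runs at once and releases L19


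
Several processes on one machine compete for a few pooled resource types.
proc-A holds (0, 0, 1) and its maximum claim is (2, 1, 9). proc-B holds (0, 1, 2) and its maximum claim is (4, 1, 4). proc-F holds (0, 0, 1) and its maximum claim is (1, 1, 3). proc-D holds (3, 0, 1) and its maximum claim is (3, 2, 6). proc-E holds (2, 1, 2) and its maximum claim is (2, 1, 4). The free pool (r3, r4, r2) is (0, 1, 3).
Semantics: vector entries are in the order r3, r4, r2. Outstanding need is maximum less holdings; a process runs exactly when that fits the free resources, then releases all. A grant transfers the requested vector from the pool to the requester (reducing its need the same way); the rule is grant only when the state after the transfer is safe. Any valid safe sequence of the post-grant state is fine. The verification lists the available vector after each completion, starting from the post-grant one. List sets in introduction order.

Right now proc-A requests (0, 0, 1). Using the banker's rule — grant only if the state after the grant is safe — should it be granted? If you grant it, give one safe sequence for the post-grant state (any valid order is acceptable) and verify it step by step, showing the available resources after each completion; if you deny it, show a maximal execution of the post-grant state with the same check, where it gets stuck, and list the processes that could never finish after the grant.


GRANT. The post-grant state is safe; one safe sequence: proc-E, proc-F, proc-D, proc-B, proc-A.
Key observation: granting shrinks the pool to (0, 1, 2), yet proc-E still fits and the chain goes through.
Verifying the post-grant state step by step:
  pool = (0, 1, 2)
  proc-E needs (0, 0, 2) <= (0, 1, 2) -> finishes; pool += (2, 1, 2) = (2, 2, 4)
  proc-F needs (1, 1, 2) <= (2, 2, 4) -> finishes; pool += (0, 0, 1) = (2, 2, 5)
  proc-D needs (0, 2, 5) <= (2, 2, 5) -> finishes; pool += (3, 0, 1) = (5, 2, 6)
  proc-B needs (4, 0, 2) <= (5, 2, 6) -> finishes; pool += (0, 1, 2) = (5, 3, 8)
  proc-A needs (2, 1, 7) <= (5, 3, 8) -> finishes; pool += (0, 0, 2) = (5, 3, 10)


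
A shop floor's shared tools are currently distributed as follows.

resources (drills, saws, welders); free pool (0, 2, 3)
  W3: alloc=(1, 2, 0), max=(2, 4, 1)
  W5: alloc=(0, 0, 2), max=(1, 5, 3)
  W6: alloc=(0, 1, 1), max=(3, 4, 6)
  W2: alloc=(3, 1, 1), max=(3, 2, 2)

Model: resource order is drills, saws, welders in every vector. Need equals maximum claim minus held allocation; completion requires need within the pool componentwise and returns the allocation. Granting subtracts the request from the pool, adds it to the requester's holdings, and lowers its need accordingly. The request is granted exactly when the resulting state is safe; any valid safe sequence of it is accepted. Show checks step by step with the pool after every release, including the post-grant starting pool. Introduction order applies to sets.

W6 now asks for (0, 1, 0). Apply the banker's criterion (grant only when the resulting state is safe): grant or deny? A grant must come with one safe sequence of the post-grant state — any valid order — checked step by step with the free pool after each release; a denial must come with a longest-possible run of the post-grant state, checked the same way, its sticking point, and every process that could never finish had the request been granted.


DENY. Granting would leave the state unsafe.
Key observation: after W2, W3 the pool peaks at (4, 4, 4), and each blocked process is short somewhere: W5 on saws; W6 on welders.
After a pretend grant, a maximal execution: W2, W3 — then nothing else fits. Verifying each step:
  pool = (0, 1, 3)
  W2 needs (0, 1, 1) <= (0, 1, 3) -> finishes; pool += (3, 1, 1) = (3, 2, 4)
  W3 needs (1, 2, 1) <= (3, 2, 4) -> finishes; pool += (1, 2, 0) = (4, 4, 4)
  blocked: W5 wants (1, 5, 1), pool (4, 4, 4) — not enough saws
  blocked: W6 wants (3, 2, 5), pool (4, 4, 4) — not enough welders
Processes that could never finish after the grant: W5 and W6.


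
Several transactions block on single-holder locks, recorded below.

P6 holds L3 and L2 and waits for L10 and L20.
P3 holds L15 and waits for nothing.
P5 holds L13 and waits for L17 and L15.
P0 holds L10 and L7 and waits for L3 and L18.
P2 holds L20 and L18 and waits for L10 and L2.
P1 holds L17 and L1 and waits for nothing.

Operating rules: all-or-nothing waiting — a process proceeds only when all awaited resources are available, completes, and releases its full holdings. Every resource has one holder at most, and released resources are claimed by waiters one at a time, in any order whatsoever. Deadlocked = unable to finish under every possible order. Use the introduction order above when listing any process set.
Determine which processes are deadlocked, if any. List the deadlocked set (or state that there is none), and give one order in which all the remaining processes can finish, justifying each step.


Deadlocked: P6, P0 and P2.
Key observation: along P6 -> P0 -> P6, each member waits on what the next one holds — a deadlock; P2 is caught in further circular waits.
The rest can finish in the order P3, P1, P5.
Walking it through:
  run P3 (it waits on nothing); releases L15
  run P1 (it waits on nothing); releases L17 and L1
  run P5 (all its waits — L17 and L15 — are resolved); releases L13


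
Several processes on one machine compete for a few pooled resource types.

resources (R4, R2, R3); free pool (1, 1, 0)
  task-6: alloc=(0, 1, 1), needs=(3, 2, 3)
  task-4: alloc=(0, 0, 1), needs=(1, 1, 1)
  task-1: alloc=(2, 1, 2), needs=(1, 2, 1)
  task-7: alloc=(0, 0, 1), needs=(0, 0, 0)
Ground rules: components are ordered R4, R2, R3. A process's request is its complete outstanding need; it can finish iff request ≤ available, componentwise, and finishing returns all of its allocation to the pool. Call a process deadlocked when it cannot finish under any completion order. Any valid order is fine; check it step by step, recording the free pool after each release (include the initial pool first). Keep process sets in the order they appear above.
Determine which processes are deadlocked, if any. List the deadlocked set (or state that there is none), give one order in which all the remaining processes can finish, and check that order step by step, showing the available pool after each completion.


Deadlocked: task-6 and task-1.
Key observation: even finishing task-7, task-4 leaves just (1, 1, 2) free — too little R2 for any of the remaining processes.
One completion order for the rest: task-7, task-4. Step-by-step check:
  pool = (1, 1, 0)
  run task-7 (needs (0, 0, 0), free (1, 1, 0)); after release of (0, 0, 1) the pool is (1, 1, 1)
  run task-4 (needs (1, 1, 1), free (1, 1, 1)); after release of (0, 0, 1) the pool is (1, 1, 2)
None of the blocked processes ever fits:
  task-6 cannot run: need (3, 2, 3) vs free (1, 1, 2) (insufficient R4, R2 and R3)
  task-1 cannot run: need (1, 2, 1) vs free (1, 1, 2) (insufficient R2)


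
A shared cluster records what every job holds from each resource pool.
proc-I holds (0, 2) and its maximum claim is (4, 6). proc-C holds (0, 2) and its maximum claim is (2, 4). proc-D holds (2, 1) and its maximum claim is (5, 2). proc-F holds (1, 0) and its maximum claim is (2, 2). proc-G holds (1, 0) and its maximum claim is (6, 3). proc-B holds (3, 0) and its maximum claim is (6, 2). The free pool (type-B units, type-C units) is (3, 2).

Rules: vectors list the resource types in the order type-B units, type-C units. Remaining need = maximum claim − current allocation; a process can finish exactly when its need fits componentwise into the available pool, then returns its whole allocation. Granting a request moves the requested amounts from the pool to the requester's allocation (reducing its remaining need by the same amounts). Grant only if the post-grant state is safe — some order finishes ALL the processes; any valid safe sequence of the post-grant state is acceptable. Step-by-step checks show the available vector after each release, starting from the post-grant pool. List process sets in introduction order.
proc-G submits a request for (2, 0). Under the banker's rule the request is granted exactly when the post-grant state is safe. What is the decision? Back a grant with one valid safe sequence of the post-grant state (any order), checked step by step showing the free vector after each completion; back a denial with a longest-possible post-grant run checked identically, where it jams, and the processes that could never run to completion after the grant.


DENY: after the grant no complete ordering would exist.
Key observation: no order helps: past proc-F, proc-C, the free pool tops out at (2, 4), below what each blocked process needs in type-B units.
On the post-grant state, proc-F, proc-C is a maximal run — nothing extends it. Check, step by step:
  pool = (1, 2)
  proc-F needs (1, 2) <= (1, 2) -> finishes; pool += (1, 0) = (2, 2)
  proc-C needs (2, 2) <= (2, 2) -> finishes; pool += (0, 2) = (2, 4)
  proc-I still needs (4, 4) but only (2, 4) is free — short on type-B units
  proc-D still needs (3, 1) but only (2, 4) is free — short on type-B units
  proc-G still needs (3, 3) but only (2, 4) is free — short on type-B units
  proc-B still needs (3, 2) but only (2, 4) is free — short on type-B units
Processes that could never finish after the grant: proc-I, proc-D, proc-G and proc-B.


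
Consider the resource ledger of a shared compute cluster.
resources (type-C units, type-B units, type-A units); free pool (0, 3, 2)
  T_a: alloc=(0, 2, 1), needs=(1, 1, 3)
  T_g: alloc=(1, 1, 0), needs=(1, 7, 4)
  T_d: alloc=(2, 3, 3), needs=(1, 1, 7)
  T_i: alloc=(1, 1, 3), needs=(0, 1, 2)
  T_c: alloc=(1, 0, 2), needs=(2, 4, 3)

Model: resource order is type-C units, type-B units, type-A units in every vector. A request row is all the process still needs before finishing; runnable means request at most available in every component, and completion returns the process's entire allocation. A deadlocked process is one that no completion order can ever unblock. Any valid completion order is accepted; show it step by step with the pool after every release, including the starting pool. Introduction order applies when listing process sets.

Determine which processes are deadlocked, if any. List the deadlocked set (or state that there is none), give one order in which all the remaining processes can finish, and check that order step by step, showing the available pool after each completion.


Deadlocked: T_g, T_d and T_c.
Key observation: after T_i, T_a the pool peaks at (1, 6, 6), and each blocked process is short somewhere: T_g on type-B units; T_d on type-A units; T_c on type-C units.
The rest can finish in the order T_i, T_a. Step-by-step check:
  pool = (0, 3, 2)
  run T_i (needs (0, 1, 2), free (0, 3, 2)); after release of (1, 1, 3) the pool is (1, 4, 5)
  run T_a (needs (1, 1, 3), free (1, 4, 5)); after release of (0, 2, 1) the pool is (1, 6, 6)
The blocked processes can never fit:
  T_g still needs (1, 7, 4) but only (1, 6, 6) is free — short on type-B units
  T_d still needs (1, 1, 7) but only (1, 6, 6) is free — short on type-A units
  T_c still needs (2, 4, 3) but only (1, 6, 6) is free — short on type-C units
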